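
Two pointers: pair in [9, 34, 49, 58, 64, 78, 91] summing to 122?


lo=0(9)+hi=6(91)=100
lo=1(34)+hi=6(91)=125
lo=1(34)+hi=5(78)=112
lo=2(49)+hi=5(78)=127
lo=2(49)+hi=4(64)=113
lo=3(58)+hi=4(64)=122

Yes: 58+64=122


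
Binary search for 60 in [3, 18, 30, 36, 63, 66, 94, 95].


Step 1: lo=0, hi=7, mid=3, val=36
Step 2: lo=4, hi=7, mid=5, val=66
Step 3: lo=4, hi=4, mid=4, val=63

Not found


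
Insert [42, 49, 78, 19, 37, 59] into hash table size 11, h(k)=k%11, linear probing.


Insert 42: h=9 -> slot 9
Insert 49: h=5 -> slot 5
Insert 78: h=1 -> slot 1
Insert 19: h=8 -> slot 8
Insert 37: h=4 -> slot 4
Insert 59: h=4, 2 probes -> slot 6

Table: [None, 78, None, None, 37, 49, 59, None, 19, 42, None]


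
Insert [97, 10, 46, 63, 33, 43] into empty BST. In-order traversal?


Insert 97: root
Insert 10: L from 97
Insert 46: L from 97 -> R from 10
Insert 63: L from 97 -> R from 10 -> R from 46
Insert 33: L from 97 -> R from 10 -> L from 46
Insert 43: L from 97 -> R from 10 -> L from 46 -> R from 33

In-order: [10, 33, 43, 46, 63, 97]


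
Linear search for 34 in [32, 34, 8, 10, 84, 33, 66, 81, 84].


i=0: 32!=34
i=1: 34==34 found!

Found at 1, 2 comps


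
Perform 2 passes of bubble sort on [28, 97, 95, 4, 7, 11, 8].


Initial: [28, 97, 95, 4, 7, 11, 8]
Pass 1: [28, 95, 4, 7, 11, 8, 97] (5 swaps)
Pass 2: [28, 4, 7, 11, 8, 95, 97] (4 swaps)

After 2 passes: [28, 4, 7, 11, 8, 95, 97]


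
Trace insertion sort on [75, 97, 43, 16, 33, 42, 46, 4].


Initial: [75, 97, 43, 16, 33, 42, 46, 4]
Insert 97: [75, 97, 43, 16, 33, 42, 46, 4]
Insert 43: [43, 75, 97, 16, 33, 42, 46, 4]
Insert 16: [16, 43, 75, 97, 33, 42, 46, 4]
Insert 33: [16, 33, 43, 75, 97, 42, 46, 4]
Insert 42: [16, 33, 42, 43, 75, 97, 46, 4]
Insert 46: [16, 33, 42, 43, 46, 75, 97, 4]
Insert 4: [4, 16, 33, 42, 43, 46, 75, 97]

Sorted: [4, 16, 33, 42, 43, 46, 75, 97]


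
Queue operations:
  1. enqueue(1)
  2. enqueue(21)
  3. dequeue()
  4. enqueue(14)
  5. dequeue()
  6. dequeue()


enqueue(1) -> [1]
enqueue(21) -> [1, 21]
dequeue()->1, [21]
enqueue(14) -> [21, 14]
dequeue()->21, [14]
dequeue()->14, []

Final queue: []


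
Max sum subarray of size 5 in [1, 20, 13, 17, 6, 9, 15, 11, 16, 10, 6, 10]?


[0:5]: 57
[1:6]: 65
[2:7]: 60
[3:8]: 58
[4:9]: 57
[5:10]: 61
[6:11]: 58
[7:12]: 53

Max: 65 at [1:6]


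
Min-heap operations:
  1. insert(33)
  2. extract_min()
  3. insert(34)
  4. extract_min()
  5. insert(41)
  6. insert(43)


insert(33) -> [33]
extract_min()->33, []
insert(34) -> [34]
extract_min()->34, []
insert(41) -> [41]
insert(43) -> [41, 43]

Final heap: [41, 43]


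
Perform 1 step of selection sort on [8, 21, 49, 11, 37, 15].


Initial: [8, 21, 49, 11, 37, 15]
Step 1: min=8 at 0
  Swap: [8, 21, 49, 11, 37, 15]

After 1 step: [8, 21, 49, 11, 37, 15]


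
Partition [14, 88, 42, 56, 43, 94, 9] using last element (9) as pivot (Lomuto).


Pivot: 9
Place pivot at 0: [9, 88, 42, 56, 43, 94, 14]

Partitioned: [9, 88, 42, 56, 43, 94, 14]


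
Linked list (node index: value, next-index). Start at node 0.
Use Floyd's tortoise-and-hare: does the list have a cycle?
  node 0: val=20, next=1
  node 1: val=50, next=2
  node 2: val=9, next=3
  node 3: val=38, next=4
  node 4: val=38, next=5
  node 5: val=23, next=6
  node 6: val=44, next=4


Floyd's tortoise (slow, +1) and hare (fast, +2):
  init: slow=0, fast=0
  step 1: slow=1, fast=2
  step 2: slow=2, fast=4
  step 3: slow=3, fast=6
  step 4: slow=4, fast=5
  step 5: slow=5, fast=4
  step 6: slow=6, fast=6
  slow == fast at node 6: cycle detected

Cycle: yes


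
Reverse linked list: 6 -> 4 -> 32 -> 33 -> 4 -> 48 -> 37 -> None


Step 1: curr=6, set curr.next=prev(None) | reversed so far: 6
Step 2: curr=4, set curr.next=prev(6) | reversed so far: 4 -> 6
Step 3: curr=32, set curr.next=prev(4) | reversed so far: 32 -> 4 -> 6
Step 4: curr=33, set curr.next=prev(32) | reversed so far: 33 -> 32 -> 4 -> 6
Step 5: curr=4, set curr.next=prev(33) | reversed so far: 4 -> 33 -> 32 -> 4 -> 6
Step 6: curr=48, set curr.next=prev(4) | reversed so far: 48 -> 4 -> 33 -> 32 -> 4 -> 6
Step 7: curr=37, set curr.next=prev(48) | reversed so far: 37 -> 48 -> 4 -> 33 -> 32 -> 4 -> 6

37 -> 48 -> 4 -> 33 -> 32 -> 4 -> 6 -> None


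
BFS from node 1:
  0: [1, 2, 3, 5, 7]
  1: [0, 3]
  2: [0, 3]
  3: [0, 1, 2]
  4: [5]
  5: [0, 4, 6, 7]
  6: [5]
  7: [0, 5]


Visit 1, enqueue [0, 3]
Visit 0, enqueue [2, 5, 7]
Visit 3, enqueue []
Visit 2, enqueue []
Visit 5, enqueue [4, 6]
Visit 7, enqueue []
Visit 4, enqueue []
Visit 6, enqueue []

BFS order: [1, 0, 3, 2, 5, 7, 4, 6]


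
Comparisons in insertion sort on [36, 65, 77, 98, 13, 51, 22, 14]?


Algorithm: insertion sort
Input: [36, 65, 77, 98, 13, 51, 22, 14]
Sorted: [13, 14, 22, 36, 51, 65, 77, 98]

24


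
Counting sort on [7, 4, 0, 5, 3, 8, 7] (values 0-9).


Input: [7, 4, 0, 5, 3, 8, 7]
Counts: [1, 0, 0, 1, 1, 1, 0, 2, 1, 0]

Sorted: [0, 3, 4, 5, 7, 7, 8]


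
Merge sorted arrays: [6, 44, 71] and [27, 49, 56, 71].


Take 6 from A
Take 27 from B
Take 44 from A
Take 49 from B
Take 56 from B
Take 71 from A

Merged: [6, 27, 44, 49, 56, 71, 71]


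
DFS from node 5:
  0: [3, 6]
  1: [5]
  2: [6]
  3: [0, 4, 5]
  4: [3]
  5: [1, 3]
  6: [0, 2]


Visit 5, push [3, 1]
Visit 1, push []
Visit 3, push [4, 0]
Visit 0, push [6]
Visit 6, push [2]
Visit 2, push []
Visit 4, push []

DFS order: [5, 1, 3, 0, 6, 2, 4]


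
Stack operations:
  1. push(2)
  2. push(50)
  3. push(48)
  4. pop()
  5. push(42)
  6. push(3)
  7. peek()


push(2) -> [2]
push(50) -> [2, 50]
push(48) -> [2, 50, 48]
pop()->48, [2, 50]
push(42) -> [2, 50, 42]
push(3) -> [2, 50, 42, 3]
peek()->3

Final stack: [2, 50, 42, 3]


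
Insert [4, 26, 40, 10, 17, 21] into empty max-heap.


Insert 4: [4]
Insert 26: [26, 4]
Insert 40: [40, 4, 26]
Insert 10: [40, 10, 26, 4]
Insert 17: [40, 17, 26, 4, 10]
Insert 21: [40, 17, 26, 4, 10, 21]

Final heap: [40, 17, 26, 4, 10, 21]


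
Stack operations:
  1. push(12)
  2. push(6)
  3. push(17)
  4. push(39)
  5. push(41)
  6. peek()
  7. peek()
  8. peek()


push(12) -> [12]
push(6) -> [12, 6]
push(17) -> [12, 6, 17]
push(39) -> [12, 6, 17, 39]
push(41) -> [12, 6, 17, 39, 41]
peek()->41
peek()->41
peek()->41

Final stack: [12, 6, 17, 39, 41]


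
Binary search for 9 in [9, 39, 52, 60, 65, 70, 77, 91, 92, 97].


Step 1: lo=0, hi=9, mid=4, val=65
Step 2: lo=0, hi=3, mid=1, val=39
Step 3: lo=0, hi=0, mid=0, val=9

Found at index 0


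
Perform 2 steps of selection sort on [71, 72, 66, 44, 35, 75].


Initial: [71, 72, 66, 44, 35, 75]
Step 1: min=35 at 4
  Swap: [35, 72, 66, 44, 71, 75]
Step 2: min=44 at 3
  Swap: [35, 44, 66, 72, 71, 75]

After 2 steps: [35, 44, 66, 72, 71, 75]


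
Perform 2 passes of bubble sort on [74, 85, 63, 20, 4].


Initial: [74, 85, 63, 20, 4]
Pass 1: [74, 63, 20, 4, 85] (3 swaps)
Pass 2: [63, 20, 4, 74, 85] (3 swaps)

After 2 passes: [63, 20, 4, 74, 85]


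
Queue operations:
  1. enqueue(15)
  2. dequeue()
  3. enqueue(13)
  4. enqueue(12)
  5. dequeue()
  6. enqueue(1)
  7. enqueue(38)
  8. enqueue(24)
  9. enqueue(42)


enqueue(15) -> [15]
dequeue()->15, []
enqueue(13) -> [13]
enqueue(12) -> [13, 12]
dequeue()->13, [12]
enqueue(1) -> [12, 1]
enqueue(38) -> [12, 1, 38]
enqueue(24) -> [12, 1, 38, 24]
enqueue(42) -> [12, 1, 38, 24, 42]

Final queue: [12, 1, 38, 24, 42]


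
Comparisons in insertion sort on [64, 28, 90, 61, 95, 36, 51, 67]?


Algorithm: insertion sort
Input: [64, 28, 90, 61, 95, 36, 51, 67]
Sorted: [28, 36, 51, 61, 64, 67, 90, 95]

19


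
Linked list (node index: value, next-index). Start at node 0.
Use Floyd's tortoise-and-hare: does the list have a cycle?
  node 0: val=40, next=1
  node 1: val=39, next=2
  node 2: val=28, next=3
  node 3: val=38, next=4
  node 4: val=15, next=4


Floyd's tortoise (slow, +1) and hare (fast, +2):
  init: slow=0, fast=0
  step 1: slow=1, fast=2
  step 2: slow=2, fast=4
  step 3: slow=3, fast=4
  step 4: slow=4, fast=4
  slow == fast at node 4: cycle detected

Cycle: yes


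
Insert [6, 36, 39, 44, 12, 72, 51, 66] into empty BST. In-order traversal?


Insert 6: root
Insert 36: R from 6
Insert 39: R from 6 -> R from 36
Insert 44: R from 6 -> R from 36 -> R from 39
Insert 12: R from 6 -> L from 36
Insert 72: R from 6 -> R from 36 -> R from 39 -> R from 44
Insert 51: R from 6 -> R from 36 -> R from 39 -> R from 44 -> L from 72
Insert 66: R from 6 -> R from 36 -> R from 39 -> R from 44 -> L from 72 -> R from 51

In-order: [6, 12, 36, 39, 44, 51, 66, 72]


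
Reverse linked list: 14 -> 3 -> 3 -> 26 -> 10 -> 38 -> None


Step 1: curr=14, set curr.next=prev(None) | reversed so far: 14
Step 2: curr=3, set curr.next=prev(14) | reversed so far: 3 -> 14
Step 3: curr=3, set curr.next=prev(3) | reversed so far: 3 -> 3 -> 14
Step 4: curr=26, set curr.next=prev(3) | reversed so far: 26 -> 3 -> 3 -> 14
Step 5: curr=10, set curr.next=prev(26) | reversed so far: 10 -> 26 -> 3 -> 3 -> 14
Step 6: curr=38, set curr.next=prev(10) | reversed so far: 38 -> 10 -> 26 -> 3 -> 3 -> 14

38 -> 10 -> 26 -> 3 -> 3 -> 14 -> None


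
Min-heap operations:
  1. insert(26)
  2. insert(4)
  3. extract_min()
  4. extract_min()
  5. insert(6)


insert(26) -> [26]
insert(4) -> [4, 26]
extract_min()->4, [26]
extract_min()->26, []
insert(6) -> [6]

Final heap: [6]


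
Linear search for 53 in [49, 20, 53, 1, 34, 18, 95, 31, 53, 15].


i=0: 49!=53
i=1: 20!=53
i=2: 53==53 found!

Found at 2, 3 comps


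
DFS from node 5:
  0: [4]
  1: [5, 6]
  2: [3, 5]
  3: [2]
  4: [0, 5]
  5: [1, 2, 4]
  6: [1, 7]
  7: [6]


Visit 5, push [4, 2, 1]
Visit 1, push [6]
Visit 6, push [7]
Visit 7, push []
Visit 2, push [3]
Visit 3, push []
Visit 4, push [0]
Visit 0, push []

DFS order: [5, 1, 6, 7, 2, 3, 4, 0]


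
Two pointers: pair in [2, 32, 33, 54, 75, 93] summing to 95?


lo=0(2)+hi=5(93)=95

Yes: 2+93=95


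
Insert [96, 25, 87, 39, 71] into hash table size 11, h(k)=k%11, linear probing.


Insert 96: h=8 -> slot 8
Insert 25: h=3 -> slot 3
Insert 87: h=10 -> slot 10
Insert 39: h=6 -> slot 6
Insert 71: h=5 -> slot 5

Table: [None, None, None, 25, None, 71, 39, None, 96, None, 87]


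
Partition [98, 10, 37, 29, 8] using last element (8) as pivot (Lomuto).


Pivot: 8
Place pivot at 0: [8, 10, 37, 29, 98]

Partitioned: [8, 10, 37, 29, 98]


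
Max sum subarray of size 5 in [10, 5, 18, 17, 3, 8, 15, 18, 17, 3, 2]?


[0:5]: 53
[1:6]: 51
[2:7]: 61
[3:8]: 61
[4:9]: 61
[5:10]: 61
[6:11]: 55

Max: 61 at [2:7]


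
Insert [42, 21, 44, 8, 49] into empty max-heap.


Insert 42: [42]
Insert 21: [42, 21]
Insert 44: [44, 21, 42]
Insert 8: [44, 21, 42, 8]
Insert 49: [49, 44, 42, 8, 21]

Final heap: [49, 44, 42, 8, 21]


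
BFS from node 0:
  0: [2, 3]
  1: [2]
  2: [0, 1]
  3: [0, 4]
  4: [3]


Visit 0, enqueue [2, 3]
Visit 2, enqueue [1]
Visit 3, enqueue [4]
Visit 1, enqueue []
Visit 4, enqueue []

BFS order: [0, 2, 3, 1, 4]


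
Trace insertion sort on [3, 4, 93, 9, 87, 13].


Initial: [3, 4, 93, 9, 87, 13]
Insert 4: [3, 4, 93, 9, 87, 13]
Insert 93: [3, 4, 93, 9, 87, 13]
Insert 9: [3, 4, 9, 93, 87, 13]
Insert 87: [3, 4, 9, 87, 93, 13]
Insert 13: [3, 4, 9, 13, 87, 93]

Sorted: [3, 4, 9, 13, 87, 93]


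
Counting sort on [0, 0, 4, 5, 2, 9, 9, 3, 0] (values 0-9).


Input: [0, 0, 4, 5, 2, 9, 9, 3, 0]
Counts: [3, 0, 1, 1, 1, 1, 0, 0, 0, 2]

Sorted: [0, 0, 0, 2, 3, 4, 5, 9, 9]


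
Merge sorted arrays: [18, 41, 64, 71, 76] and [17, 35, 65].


Take 17 from B
Take 18 from A
Take 35 from B
Take 41 from A
Take 64 from A
Take 65 from B

Merged: [17, 18, 35, 41, 64, 65, 71, 76]


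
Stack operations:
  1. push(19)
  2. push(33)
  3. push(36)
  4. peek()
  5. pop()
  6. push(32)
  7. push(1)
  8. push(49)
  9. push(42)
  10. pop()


push(19) -> [19]
push(33) -> [19, 33]
push(36) -> [19, 33, 36]
peek()->36
pop()->36, [19, 33]
push(32) -> [19, 33, 32]
push(1) -> [19, 33, 32, 1]
push(49) -> [19, 33, 32, 1, 49]
push(42) -> [19, 33, 32, 1, 49, 42]
pop()->42, [19, 33, 32, 1, 49]

Final stack: [19, 33, 32, 1, 49]


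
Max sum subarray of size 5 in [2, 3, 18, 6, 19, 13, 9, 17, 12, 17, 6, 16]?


[0:5]: 48
[1:6]: 59
[2:7]: 65
[3:8]: 64
[4:9]: 70
[5:10]: 68
[6:11]: 61
[7:12]: 68

Max: 70 at [4:9]


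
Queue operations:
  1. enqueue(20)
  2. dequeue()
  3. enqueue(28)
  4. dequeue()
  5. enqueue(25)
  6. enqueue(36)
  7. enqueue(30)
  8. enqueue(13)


enqueue(20) -> [20]
dequeue()->20, []
enqueue(28) -> [28]
dequeue()->28, []
enqueue(25) -> [25]
enqueue(36) -> [25, 36]
enqueue(30) -> [25, 36, 30]
enqueue(13) -> [25, 36, 30, 13]

Final queue: [25, 36, 30, 13]


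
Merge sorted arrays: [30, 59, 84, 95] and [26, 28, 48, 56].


Take 26 from B
Take 28 from B
Take 30 from A
Take 48 from B
Take 56 from B

Merged: [26, 28, 30, 48, 56, 59, 84, 95]


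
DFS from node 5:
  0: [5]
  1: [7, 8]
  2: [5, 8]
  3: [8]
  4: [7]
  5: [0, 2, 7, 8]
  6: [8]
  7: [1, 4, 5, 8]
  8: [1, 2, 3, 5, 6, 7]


Visit 5, push [8, 7, 2, 0]
Visit 0, push []
Visit 2, push [8]
Visit 8, push [7, 6, 3, 1]
Visit 1, push [7]
Visit 7, push [4]
Visit 4, push []
Visit 3, push []
Visit 6, push []

DFS order: [5, 0, 2, 8, 1, 7, 4, 3, 6]


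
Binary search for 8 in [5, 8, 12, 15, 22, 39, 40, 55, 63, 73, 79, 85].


Step 1: lo=0, hi=11, mid=5, val=39
Step 2: lo=0, hi=4, mid=2, val=12
Step 3: lo=0, hi=1, mid=0, val=5
Step 4: lo=1, hi=1, mid=1, val=8

Found at index 1


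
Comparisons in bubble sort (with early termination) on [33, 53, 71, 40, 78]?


Algorithm: bubble sort (with early termination)
Input: [33, 53, 71, 40, 78]
Sorted: [33, 40, 53, 71, 78]

9


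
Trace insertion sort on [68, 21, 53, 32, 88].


Initial: [68, 21, 53, 32, 88]
Insert 21: [21, 68, 53, 32, 88]
Insert 53: [21, 53, 68, 32, 88]
Insert 32: [21, 32, 53, 68, 88]
Insert 88: [21, 32, 53, 68, 88]

Sorted: [21, 32, 53, 68, 88]


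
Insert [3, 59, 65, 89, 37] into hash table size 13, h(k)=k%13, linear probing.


Insert 3: h=3 -> slot 3
Insert 59: h=7 -> slot 7
Insert 65: h=0 -> slot 0
Insert 89: h=11 -> slot 11
Insert 37: h=11, 1 probes -> slot 12

Table: [65, None, None, 3, None, None, None, 59, None, None, None, 89, 37]


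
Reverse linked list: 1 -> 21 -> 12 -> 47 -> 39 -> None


Step 1: curr=1, set curr.next=prev(None) | reversed so far: 1
Step 2: curr=21, set curr.next=prev(1) | reversed so far: 21 -> 1
Step 3: curr=12, set curr.next=prev(21) | reversed so far: 12 -> 21 -> 1
Step 4: curr=47, set curr.next=prev(12) | reversed so far: 47 -> 12 -> 21 -> 1
Step 5: curr=39, set curr.next=prev(47) | reversed so far: 39 -> 47 -> 12 -> 21 -> 1

39 -> 47 -> 12 -> 21 -> 1 -> None


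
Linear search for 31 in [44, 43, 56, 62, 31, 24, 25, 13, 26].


i=0: 44!=31
i=1: 43!=31
i=2: 56!=31
i=3: 62!=31
i=4: 31==31 found!

Found at 4, 5 comps


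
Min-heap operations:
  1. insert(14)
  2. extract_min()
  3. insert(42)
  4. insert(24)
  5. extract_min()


insert(14) -> [14]
extract_min()->14, []
insert(42) -> [42]
insert(24) -> [24, 42]
extract_min()->24, [42]

Final heap: [42]


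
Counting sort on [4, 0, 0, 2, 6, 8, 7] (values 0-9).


Input: [4, 0, 0, 2, 6, 8, 7]
Counts: [2, 0, 1, 0, 1, 0, 1, 1, 1, 0]

Sorted: [0, 0, 2, 4, 6, 7, 8]


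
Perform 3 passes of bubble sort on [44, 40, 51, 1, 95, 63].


Initial: [44, 40, 51, 1, 95, 63]
Pass 1: [40, 44, 1, 51, 63, 95] (3 swaps)
Pass 2: [40, 1, 44, 51, 63, 95] (1 swaps)
Pass 3: [1, 40, 44, 51, 63, 95] (1 swaps)

After 3 passes: [1, 40, 44, 51, 63, 95]


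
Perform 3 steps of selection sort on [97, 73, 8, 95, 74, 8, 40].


Initial: [97, 73, 8, 95, 74, 8, 40]
Step 1: min=8 at 2
  Swap: [8, 73, 97, 95, 74, 8, 40]
Step 2: min=8 at 5
  Swap: [8, 8, 97, 95, 74, 73, 40]
Step 3: min=40 at 6
  Swap: [8, 8, 40, 95, 74, 73, 97]

After 3 steps: [8, 8, 40, 95, 74, 73, 97]


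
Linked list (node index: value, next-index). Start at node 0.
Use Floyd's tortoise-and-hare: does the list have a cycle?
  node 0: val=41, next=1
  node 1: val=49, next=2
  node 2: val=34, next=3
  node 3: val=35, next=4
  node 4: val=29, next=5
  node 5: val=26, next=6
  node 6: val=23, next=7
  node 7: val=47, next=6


Floyd's tortoise (slow, +1) and hare (fast, +2):
  init: slow=0, fast=0
  step 1: slow=1, fast=2
  step 2: slow=2, fast=4
  step 3: slow=3, fast=6
  step 4: slow=4, fast=6
  step 5: slow=5, fast=6
  step 6: slow=6, fast=6
  slow == fast at node 6: cycle detected

Cycle: yes


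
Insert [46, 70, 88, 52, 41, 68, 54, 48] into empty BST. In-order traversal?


Insert 46: root
Insert 70: R from 46
Insert 88: R from 46 -> R from 70
Insert 52: R from 46 -> L from 70
Insert 41: L from 46
Insert 68: R from 46 -> L from 70 -> R from 52
Insert 54: R from 46 -> L from 70 -> R from 52 -> L from 68
Insert 48: R from 46 -> L from 70 -> L from 52

In-order: [41, 46, 48, 52, 54, 68, 70, 88]


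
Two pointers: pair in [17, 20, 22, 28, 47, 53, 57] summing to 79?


lo=0(17)+hi=6(57)=74
lo=1(20)+hi=6(57)=77
lo=2(22)+hi=6(57)=79

Yes: 22+57=79


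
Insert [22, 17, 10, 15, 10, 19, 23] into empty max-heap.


Insert 22: [22]
Insert 17: [22, 17]
Insert 10: [22, 17, 10]
Insert 15: [22, 17, 10, 15]
Insert 10: [22, 17, 10, 15, 10]
Insert 19: [22, 17, 19, 15, 10, 10]
Insert 23: [23, 17, 22, 15, 10, 10, 19]

Final heap: [23, 17, 22, 15, 10, 10, 19]


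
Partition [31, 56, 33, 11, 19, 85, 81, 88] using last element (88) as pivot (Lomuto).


Pivot: 88
  31 <= 88: advance i (no swap)
  56 <= 88: advance i (no swap)
  33 <= 88: advance i (no swap)
  11 <= 88: advance i (no swap)
  19 <= 88: advance i (no swap)
  85 <= 88: advance i (no swap)
  81 <= 88: advance i (no swap)
Place pivot at 7: [31, 56, 33, 11, 19, 85, 81, 88]

Partitioned: [31, 56, 33, 11, 19, 85, 81, 88]


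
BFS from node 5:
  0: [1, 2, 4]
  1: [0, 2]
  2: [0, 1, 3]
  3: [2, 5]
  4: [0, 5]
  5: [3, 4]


Visit 5, enqueue [3, 4]
Visit 3, enqueue [2]
Visit 4, enqueue [0]
Visit 2, enqueue [1]
Visit 0, enqueue []
Visit 1, enqueue []

BFS order: [5, 3, 4, 2, 0, 1]


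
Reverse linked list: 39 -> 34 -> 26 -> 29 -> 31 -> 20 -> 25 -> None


Step 1: curr=39, set curr.next=prev(None) | reversed so far: 39
Step 2: curr=34, set curr.next=prev(39) | reversed so far: 34 -> 39
Step 3: curr=26, set curr.next=prev(34) | reversed so far: 26 -> 34 -> 39
Step 4: curr=29, set curr.next=prev(26) | reversed so far: 29 -> 26 -> 34 -> 39
Step 5: curr=31, set curr.next=prev(29) | reversed so far: 31 -> 29 -> 26 -> 34 -> 39
Step 6: curr=20, set curr.next=prev(31) | reversed so far: 20 -> 31 -> 29 -> 26 -> 34 -> 39
Step 7: curr=25, set curr.next=prev(20) | reversed so far: 25 -> 20 -> 31 -> 29 -> 26 -> 34 -> 39

25 -> 20 -> 31 -> 29 -> 26 -> 34 -> 39 -> None


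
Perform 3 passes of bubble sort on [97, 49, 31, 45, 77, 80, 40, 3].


Initial: [97, 49, 31, 45, 77, 80, 40, 3]
Pass 1: [49, 31, 45, 77, 80, 40, 3, 97] (7 swaps)
Pass 2: [31, 45, 49, 77, 40, 3, 80, 97] (4 swaps)
Pass 3: [31, 45, 49, 40, 3, 77, 80, 97] (2 swaps)

After 3 passes: [31, 45, 49, 40, 3, 77, 80, 97]


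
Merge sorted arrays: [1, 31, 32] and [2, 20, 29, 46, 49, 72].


Take 1 from A
Take 2 from B
Take 20 from B
Take 29 from B
Take 31 from A
Take 32 from A

Merged: [1, 2, 20, 29, 31, 32, 46, 49, 72]


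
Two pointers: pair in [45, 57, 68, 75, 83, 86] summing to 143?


lo=0(45)+hi=5(86)=131
lo=1(57)+hi=5(86)=143

Yes: 57+86=143


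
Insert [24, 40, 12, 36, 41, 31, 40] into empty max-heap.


Insert 24: [24]
Insert 40: [40, 24]
Insert 12: [40, 24, 12]
Insert 36: [40, 36, 12, 24]
Insert 41: [41, 40, 12, 24, 36]
Insert 31: [41, 40, 31, 24, 36, 12]
Insert 40: [41, 40, 40, 24, 36, 12, 31]

Final heap: [41, 40, 40, 24, 36, 12, 31]


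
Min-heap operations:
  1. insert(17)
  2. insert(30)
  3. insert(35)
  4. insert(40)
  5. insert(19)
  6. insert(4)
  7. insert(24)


insert(17) -> [17]
insert(30) -> [17, 30]
insert(35) -> [17, 30, 35]
insert(40) -> [17, 30, 35, 40]
insert(19) -> [17, 19, 35, 40, 30]
insert(4) -> [4, 19, 17, 40, 30, 35]
insert(24) -> [4, 19, 17, 40, 30, 35, 24]

Final heap: [4, 19, 17, 40, 30, 35, 24]


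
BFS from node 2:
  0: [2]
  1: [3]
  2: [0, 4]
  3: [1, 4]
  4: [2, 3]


Visit 2, enqueue [0, 4]
Visit 0, enqueue []
Visit 4, enqueue [3]
Visit 3, enqueue [1]
Visit 1, enqueue []

BFS order: [2, 0, 4, 3, 1]


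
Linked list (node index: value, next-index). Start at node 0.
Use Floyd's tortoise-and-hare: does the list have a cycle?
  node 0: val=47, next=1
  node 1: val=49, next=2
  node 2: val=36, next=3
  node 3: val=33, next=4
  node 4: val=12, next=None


Floyd's tortoise (slow, +1) and hare (fast, +2):
  init: slow=0, fast=0
  step 1: slow=1, fast=2
  step 2: slow=2, fast=4
  step 3: fast -> None, no cycle

Cycle: no


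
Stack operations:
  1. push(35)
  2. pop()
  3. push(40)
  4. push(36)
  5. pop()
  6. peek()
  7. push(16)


push(35) -> [35]
pop()->35, []
push(40) -> [40]
push(36) -> [40, 36]
pop()->36, [40]
peek()->40
push(16) -> [40, 16]

Final stack: [40, 16]


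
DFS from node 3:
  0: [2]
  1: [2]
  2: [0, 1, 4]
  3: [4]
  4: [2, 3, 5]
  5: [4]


Visit 3, push [4]
Visit 4, push [5, 2]
Visit 2, push [1, 0]
Visit 0, push []
Visit 1, push []
Visit 5, push []

DFS order: [3, 4, 2, 0, 1, 5]


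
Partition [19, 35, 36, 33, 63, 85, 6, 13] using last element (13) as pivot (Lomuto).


Pivot: 13
  6 <= 13: swap -> [6, 35, 36, 33, 63, 85, 19, 13]
Place pivot at 1: [6, 13, 36, 33, 63, 85, 19, 35]

Partitioned: [6, 13, 36, 33, 63, 85, 19, 35]


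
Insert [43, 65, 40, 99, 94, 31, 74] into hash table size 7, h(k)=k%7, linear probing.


Insert 43: h=1 -> slot 1
Insert 65: h=2 -> slot 2
Insert 40: h=5 -> slot 5
Insert 99: h=1, 2 probes -> slot 3
Insert 94: h=3, 1 probes -> slot 4
Insert 31: h=3, 3 probes -> slot 6
Insert 74: h=4, 3 probes -> slot 0

Table: [74, 43, 65, 99, 94, 40, 31]


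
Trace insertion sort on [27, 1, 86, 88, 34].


Initial: [27, 1, 86, 88, 34]
Insert 1: [1, 27, 86, 88, 34]
Insert 86: [1, 27, 86, 88, 34]
Insert 88: [1, 27, 86, 88, 34]
Insert 34: [1, 27, 34, 86, 88]

Sorted: [1, 27, 34, 86, 88]


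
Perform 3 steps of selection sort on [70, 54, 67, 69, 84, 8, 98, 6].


Initial: [70, 54, 67, 69, 84, 8, 98, 6]
Step 1: min=6 at 7
  Swap: [6, 54, 67, 69, 84, 8, 98, 70]
Step 2: min=8 at 5
  Swap: [6, 8, 67, 69, 84, 54, 98, 70]
Step 3: min=54 at 5
  Swap: [6, 8, 54, 69, 84, 67, 98, 70]

After 3 steps: [6, 8, 54, 69, 84, 67, 98, 70]


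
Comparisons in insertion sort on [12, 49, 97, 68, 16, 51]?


Algorithm: insertion sort
Input: [12, 49, 97, 68, 16, 51]
Sorted: [12, 16, 49, 51, 68, 97]

11


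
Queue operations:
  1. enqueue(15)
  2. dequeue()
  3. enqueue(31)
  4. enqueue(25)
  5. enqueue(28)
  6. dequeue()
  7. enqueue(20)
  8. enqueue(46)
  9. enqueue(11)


enqueue(15) -> [15]
dequeue()->15, []
enqueue(31) -> [31]
enqueue(25) -> [31, 25]
enqueue(28) -> [31, 25, 28]
dequeue()->31, [25, 28]
enqueue(20) -> [25, 28, 20]
enqueue(46) -> [25, 28, 20, 46]
enqueue(11) -> [25, 28, 20, 46, 11]

Final queue: [25, 28, 20, 46, 11]


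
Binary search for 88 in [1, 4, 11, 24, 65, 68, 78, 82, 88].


Step 1: lo=0, hi=8, mid=4, val=65
Step 2: lo=5, hi=8, mid=6, val=78
Step 3: lo=7, hi=8, mid=7, val=82
Step 4: lo=8, hi=8, mid=8, val=88

Found at index 8


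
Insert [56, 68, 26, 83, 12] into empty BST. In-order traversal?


Insert 56: root
Insert 68: R from 56
Insert 26: L from 56
Insert 83: R from 56 -> R from 68
Insert 12: L from 56 -> L from 26

In-order: [12, 26, 56, 68, 83]


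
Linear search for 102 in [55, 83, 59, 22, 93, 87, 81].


i=0: 55!=102
i=1: 83!=102
i=2: 59!=102
i=3: 22!=102
i=4: 93!=102
i=5: 87!=102
i=6: 81!=102

Not found, 7 comps


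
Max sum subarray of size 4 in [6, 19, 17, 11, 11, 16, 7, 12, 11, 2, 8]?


[0:4]: 53
[1:5]: 58
[2:6]: 55
[3:7]: 45
[4:8]: 46
[5:9]: 46
[6:10]: 32
[7:11]: 33

Max: 58 at [1:5]


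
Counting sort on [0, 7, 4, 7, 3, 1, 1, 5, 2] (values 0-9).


Input: [0, 7, 4, 7, 3, 1, 1, 5, 2]
Counts: [1, 2, 1, 1, 1, 1, 0, 2, 0, 0]

Sorted: [0, 1, 1, 2, 3, 4, 5, 7, 7]


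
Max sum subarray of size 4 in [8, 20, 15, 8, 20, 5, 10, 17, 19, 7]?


[0:4]: 51
[1:5]: 63
[2:6]: 48
[3:7]: 43
[4:8]: 52
[5:9]: 51
[6:10]: 53

Max: 63 at [1:5]


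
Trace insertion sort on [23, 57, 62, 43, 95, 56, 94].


Initial: [23, 57, 62, 43, 95, 56, 94]
Insert 57: [23, 57, 62, 43, 95, 56, 94]
Insert 62: [23, 57, 62, 43, 95, 56, 94]
Insert 43: [23, 43, 57, 62, 95, 56, 94]
Insert 95: [23, 43, 57, 62, 95, 56, 94]
Insert 56: [23, 43, 56, 57, 62, 95, 94]
Insert 94: [23, 43, 56, 57, 62, 94, 95]

Sorted: [23, 43, 56, 57, 62, 94, 95]


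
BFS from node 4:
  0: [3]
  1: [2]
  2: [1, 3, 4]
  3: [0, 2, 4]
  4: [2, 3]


Visit 4, enqueue [2, 3]
Visit 2, enqueue [1]
Visit 3, enqueue [0]
Visit 1, enqueue []
Visit 0, enqueue []

BFS order: [4, 2, 3, 1, 0]


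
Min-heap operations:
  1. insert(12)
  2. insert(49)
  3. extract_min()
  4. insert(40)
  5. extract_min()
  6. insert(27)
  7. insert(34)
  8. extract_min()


insert(12) -> [12]
insert(49) -> [12, 49]
extract_min()->12, [49]
insert(40) -> [40, 49]
extract_min()->40, [49]
insert(27) -> [27, 49]
insert(34) -> [27, 49, 34]
extract_min()->27, [34, 49]

Final heap: [34, 49]


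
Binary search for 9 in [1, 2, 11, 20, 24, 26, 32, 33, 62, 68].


Step 1: lo=0, hi=9, mid=4, val=24
Step 2: lo=0, hi=3, mid=1, val=2
Step 3: lo=2, hi=3, mid=2, val=11

Not found


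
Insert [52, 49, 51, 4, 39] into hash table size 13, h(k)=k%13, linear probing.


Insert 52: h=0 -> slot 0
Insert 49: h=10 -> slot 10
Insert 51: h=12 -> slot 12
Insert 4: h=4 -> slot 4
Insert 39: h=0, 1 probes -> slot 1

Table: [52, 39, None, None, 4, None, None, None, None, None, 49, None, 51]


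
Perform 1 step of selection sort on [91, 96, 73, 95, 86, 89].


Initial: [91, 96, 73, 95, 86, 89]
Step 1: min=73 at 2
  Swap: [73, 96, 91, 95, 86, 89]

After 1 step: [73, 96, 91, 95, 86, 89]


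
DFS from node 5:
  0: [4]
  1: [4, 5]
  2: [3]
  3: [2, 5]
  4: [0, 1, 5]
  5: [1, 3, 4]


Visit 5, push [4, 3, 1]
Visit 1, push [4]
Visit 4, push [0]
Visit 0, push []
Visit 3, push [2]
Visit 2, push []

DFS order: [5, 1, 4, 0, 3, 2]


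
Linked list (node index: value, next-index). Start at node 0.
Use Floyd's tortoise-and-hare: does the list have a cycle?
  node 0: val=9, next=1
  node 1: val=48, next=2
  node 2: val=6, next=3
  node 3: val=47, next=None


Floyd's tortoise (slow, +1) and hare (fast, +2):
  init: slow=0, fast=0
  step 1: slow=1, fast=2
  step 2: fast 2->3->None, no cycle

Cycle: no


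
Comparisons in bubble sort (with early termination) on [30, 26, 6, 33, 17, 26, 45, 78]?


Algorithm: bubble sort (with early termination)
Input: [30, 26, 6, 33, 17, 26, 45, 78]
Sorted: [6, 17, 26, 26, 30, 33, 45, 78]

22


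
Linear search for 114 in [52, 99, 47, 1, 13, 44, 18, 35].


i=0: 52!=114
i=1: 99!=114
i=2: 47!=114
i=3: 1!=114
i=4: 13!=114
i=5: 44!=114
i=6: 18!=114
i=7: 35!=114

Not found, 8 comps


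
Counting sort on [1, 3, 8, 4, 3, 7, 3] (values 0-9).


Input: [1, 3, 8, 4, 3, 7, 3]
Counts: [0, 1, 0, 3, 1, 0, 0, 1, 1, 0]

Sorted: [1, 3, 3, 3, 4, 7, 8]


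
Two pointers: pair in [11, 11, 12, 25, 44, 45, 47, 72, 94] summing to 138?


lo=0(11)+hi=8(94)=105
lo=1(11)+hi=8(94)=105
lo=2(12)+hi=8(94)=106
lo=3(25)+hi=8(94)=119
lo=4(44)+hi=8(94)=138

Yes: 44+94=138


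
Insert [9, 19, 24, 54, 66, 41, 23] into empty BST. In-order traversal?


Insert 9: root
Insert 19: R from 9
Insert 24: R from 9 -> R from 19
Insert 54: R from 9 -> R from 19 -> R from 24
Insert 66: R from 9 -> R from 19 -> R from 24 -> R from 54
Insert 41: R from 9 -> R from 19 -> R from 24 -> L from 54
Insert 23: R from 9 -> R from 19 -> L from 24

In-order: [9, 19, 23, 24, 41, 54, 66]


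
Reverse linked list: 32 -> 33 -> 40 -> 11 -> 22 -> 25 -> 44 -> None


Step 1: curr=32, set curr.next=prev(None) | reversed so far: 32
Step 2: curr=33, set curr.next=prev(32) | reversed so far: 33 -> 32
Step 3: curr=40, set curr.next=prev(33) | reversed so far: 40 -> 33 -> 32
Step 4: curr=11, set curr.next=prev(40) | reversed so far: 11 -> 40 -> 33 -> 32
Step 5: curr=22, set curr.next=prev(11) | reversed so far: 22 -> 11 -> 40 -> 33 -> 32
Step 6: curr=25, set curr.next=prev(22) | reversed so far: 25 -> 22 -> 11 -> 40 -> 33 -> 32
Step 7: curr=44, set curr.next=prev(25) | reversed so far: 44 -> 25 -> 22 -> 11 -> 40 -> 33 -> 32

44 -> 25 -> 22 -> 11 -> 40 -> 33 -> 32 -> None


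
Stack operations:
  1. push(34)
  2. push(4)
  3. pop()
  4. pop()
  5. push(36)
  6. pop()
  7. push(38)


push(34) -> [34]
push(4) -> [34, 4]
pop()->4, [34]
pop()->34, []
push(36) -> [36]
pop()->36, []
push(38) -> [38]

Final stack: [38]


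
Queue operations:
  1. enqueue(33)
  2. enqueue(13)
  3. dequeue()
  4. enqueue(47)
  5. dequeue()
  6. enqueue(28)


enqueue(33) -> [33]
enqueue(13) -> [33, 13]
dequeue()->33, [13]
enqueue(47) -> [13, 47]
dequeue()->13, [47]
enqueue(28) -> [47, 28]

Final queue: [47, 28]


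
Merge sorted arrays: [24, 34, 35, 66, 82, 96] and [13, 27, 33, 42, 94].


Take 13 from B
Take 24 from A
Take 27 from B
Take 33 from B
Take 34 from A
Take 35 from A
Take 42 from B
Take 66 from A
Take 82 from A
Take 94 from B

Merged: [13, 24, 27, 33, 34, 35, 42, 66, 82, 94, 96]


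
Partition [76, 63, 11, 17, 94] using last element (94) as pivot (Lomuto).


Pivot: 94
  76 <= 94: advance i (no swap)
  63 <= 94: advance i (no swap)
  11 <= 94: advance i (no swap)
  17 <= 94: advance i (no swap)
Place pivot at 4: [76, 63, 11, 17, 94]

Partitioned: [76, 63, 11, 17, 94]


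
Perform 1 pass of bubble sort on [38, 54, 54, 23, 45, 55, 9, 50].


Initial: [38, 54, 54, 23, 45, 55, 9, 50]
Pass 1: [38, 54, 23, 45, 54, 9, 50, 55] (4 swaps)

After 1 pass: [38, 54, 23, 45, 54, 9, 50, 55]


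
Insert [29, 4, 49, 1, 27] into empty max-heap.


Insert 29: [29]
Insert 4: [29, 4]
Insert 49: [49, 4, 29]
Insert 1: [49, 4, 29, 1]
Insert 27: [49, 27, 29, 1, 4]

Final heap: [49, 27, 29, 1, 4]


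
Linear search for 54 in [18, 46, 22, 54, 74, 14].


i=0: 18!=54
i=1: 46!=54
i=2: 22!=54
i=3: 54==54 found!

Found at 3, 4 comps


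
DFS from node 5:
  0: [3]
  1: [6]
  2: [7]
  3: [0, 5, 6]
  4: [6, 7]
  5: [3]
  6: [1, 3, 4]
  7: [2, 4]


Visit 5, push [3]
Visit 3, push [6, 0]
Visit 0, push []
Visit 6, push [4, 1]
Visit 1, push []
Visit 4, push [7]
Visit 7, push [2]
Visit 2, push []

DFS order: [5, 3, 0, 6, 1, 4, 7, 2]


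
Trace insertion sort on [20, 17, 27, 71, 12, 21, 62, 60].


Initial: [20, 17, 27, 71, 12, 21, 62, 60]
Insert 17: [17, 20, 27, 71, 12, 21, 62, 60]
Insert 27: [17, 20, 27, 71, 12, 21, 62, 60]
Insert 71: [17, 20, 27, 71, 12, 21, 62, 60]
Insert 12: [12, 17, 20, 27, 71, 21, 62, 60]
Insert 21: [12, 17, 20, 21, 27, 71, 62, 60]
Insert 62: [12, 17, 20, 21, 27, 62, 71, 60]
Insert 60: [12, 17, 20, 21, 27, 60, 62, 71]

Sorted: [12, 17, 20, 21, 27, 60, 62, 71]


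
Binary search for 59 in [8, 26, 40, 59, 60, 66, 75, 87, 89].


Step 1: lo=0, hi=8, mid=4, val=60
Step 2: lo=0, hi=3, mid=1, val=26
Step 3: lo=2, hi=3, mid=2, val=40
Step 4: lo=3, hi=3, mid=3, val=59

Found at index 3


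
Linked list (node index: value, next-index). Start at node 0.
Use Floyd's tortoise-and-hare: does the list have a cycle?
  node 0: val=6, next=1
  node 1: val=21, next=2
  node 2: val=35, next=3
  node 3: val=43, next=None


Floyd's tortoise (slow, +1) and hare (fast, +2):
  init: slow=0, fast=0
  step 1: slow=1, fast=2
  step 2: fast 2->3->None, no cycle

Cycle: no


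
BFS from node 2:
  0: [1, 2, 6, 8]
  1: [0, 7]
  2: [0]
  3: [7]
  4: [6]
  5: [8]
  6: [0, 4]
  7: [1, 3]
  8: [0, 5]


Visit 2, enqueue [0]
Visit 0, enqueue [1, 6, 8]
Visit 1, enqueue [7]
Visit 6, enqueue [4]
Visit 8, enqueue [5]
Visit 7, enqueue [3]
Visit 4, enqueue []
Visit 5, enqueue []
Visit 3, enqueue []

BFS order: [2, 0, 1, 6, 8, 7, 4, 5, 3]


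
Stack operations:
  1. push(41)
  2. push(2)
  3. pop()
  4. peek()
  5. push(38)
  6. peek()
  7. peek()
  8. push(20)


push(41) -> [41]
push(2) -> [41, 2]
pop()->2, [41]
peek()->41
push(38) -> [41, 38]
peek()->38
peek()->38
push(20) -> [41, 38, 20]

Final stack: [41, 38, 20]


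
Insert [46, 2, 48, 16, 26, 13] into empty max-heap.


Insert 46: [46]
Insert 2: [46, 2]
Insert 48: [48, 2, 46]
Insert 16: [48, 16, 46, 2]
Insert 26: [48, 26, 46, 2, 16]
Insert 13: [48, 26, 46, 2, 16, 13]

Final heap: [48, 26, 46, 2, 16, 13]


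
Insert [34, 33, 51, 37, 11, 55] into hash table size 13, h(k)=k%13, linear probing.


Insert 34: h=8 -> slot 8
Insert 33: h=7 -> slot 7
Insert 51: h=12 -> slot 12
Insert 37: h=11 -> slot 11
Insert 11: h=11, 2 probes -> slot 0
Insert 55: h=3 -> slot 3

Table: [11, None, None, 55, None, None, None, 33, 34, None, None, 37, 51]


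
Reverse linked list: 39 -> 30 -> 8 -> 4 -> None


Step 1: curr=39, set curr.next=prev(None) | reversed so far: 39
Step 2: curr=30, set curr.next=prev(39) | reversed so far: 30 -> 39
Step 3: curr=8, set curr.next=prev(30) | reversed so far: 8 -> 30 -> 39
Step 4: curr=4, set curr.next=prev(8) | reversed so far: 4 -> 8 -> 30 -> 39

4 -> 8 -> 30 -> 39 -> None


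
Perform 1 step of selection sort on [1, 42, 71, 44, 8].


Initial: [1, 42, 71, 44, 8]
Step 1: min=1 at 0
  Swap: [1, 42, 71, 44, 8]

After 1 step: [1, 42, 71, 44, 8]


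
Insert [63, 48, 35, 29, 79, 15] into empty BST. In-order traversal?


Insert 63: root
Insert 48: L from 63
Insert 35: L from 63 -> L from 48
Insert 29: L from 63 -> L from 48 -> L from 35
Insert 79: R from 63
Insert 15: L from 63 -> L from 48 -> L from 35 -> L from 29

In-order: [15, 29, 35, 48, 63, 79]


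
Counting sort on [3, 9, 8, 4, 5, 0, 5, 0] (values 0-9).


Input: [3, 9, 8, 4, 5, 0, 5, 0]
Counts: [2, 0, 0, 1, 1, 2, 0, 0, 1, 1]

Sorted: [0, 0, 3, 4, 5, 5, 8, 9]


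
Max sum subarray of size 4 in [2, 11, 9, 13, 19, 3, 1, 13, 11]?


[0:4]: 35
[1:5]: 52
[2:6]: 44
[3:7]: 36
[4:8]: 36
[5:9]: 28

Max: 52 at [1:5]


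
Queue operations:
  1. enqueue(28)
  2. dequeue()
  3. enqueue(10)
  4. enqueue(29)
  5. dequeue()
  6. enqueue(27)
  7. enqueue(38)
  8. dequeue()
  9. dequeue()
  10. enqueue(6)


enqueue(28) -> [28]
dequeue()->28, []
enqueue(10) -> [10]
enqueue(29) -> [10, 29]
dequeue()->10, [29]
enqueue(27) -> [29, 27]
enqueue(38) -> [29, 27, 38]
dequeue()->29, [27, 38]
dequeue()->27, [38]
enqueue(6) -> [38, 6]

Final queue: [38, 6]


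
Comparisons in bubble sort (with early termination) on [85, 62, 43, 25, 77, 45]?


Algorithm: bubble sort (with early termination)
Input: [85, 62, 43, 25, 77, 45]
Sorted: [25, 43, 45, 62, 77, 85]

14


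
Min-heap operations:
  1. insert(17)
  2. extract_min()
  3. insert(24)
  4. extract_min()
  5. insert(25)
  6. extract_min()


insert(17) -> [17]
extract_min()->17, []
insert(24) -> [24]
extract_min()->24, []
insert(25) -> [25]
extract_min()->25, []

Final heap: []


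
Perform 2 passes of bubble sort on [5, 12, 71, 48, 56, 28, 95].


Initial: [5, 12, 71, 48, 56, 28, 95]
Pass 1: [5, 12, 48, 56, 28, 71, 95] (3 swaps)
Pass 2: [5, 12, 48, 28, 56, 71, 95] (1 swaps)

After 2 passes: [5, 12, 48, 28, 56, 71, 95]


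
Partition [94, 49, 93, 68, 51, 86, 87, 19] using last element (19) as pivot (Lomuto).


Pivot: 19
Place pivot at 0: [19, 49, 93, 68, 51, 86, 87, 94]

Partitioned: [19, 49, 93, 68, 51, 86, 87, 94]


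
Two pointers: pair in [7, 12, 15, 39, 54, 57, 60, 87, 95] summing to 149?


lo=0(7)+hi=8(95)=102
lo=1(12)+hi=8(95)=107
lo=2(15)+hi=8(95)=110
lo=3(39)+hi=8(95)=134
lo=4(54)+hi=8(95)=149

Yes: 54+95=149


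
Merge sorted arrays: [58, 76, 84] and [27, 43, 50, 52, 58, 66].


Take 27 from B
Take 43 from B
Take 50 from B
Take 52 from B
Take 58 from A
Take 58 from B
Take 66 from B

Merged: [27, 43, 50, 52, 58, 58, 66, 76, 84]


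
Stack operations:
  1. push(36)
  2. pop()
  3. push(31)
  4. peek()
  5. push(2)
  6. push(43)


push(36) -> [36]
pop()->36, []
push(31) -> [31]
peek()->31
push(2) -> [31, 2]
push(43) -> [31, 2, 43]

Final stack: [31, 2, 43]


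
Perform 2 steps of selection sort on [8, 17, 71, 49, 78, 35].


Initial: [8, 17, 71, 49, 78, 35]
Step 1: min=8 at 0
  Swap: [8, 17, 71, 49, 78, 35]
Step 2: min=17 at 1
  Swap: [8, 17, 71, 49, 78, 35]

After 2 steps: [8, 17, 71, 49, 78, 35]


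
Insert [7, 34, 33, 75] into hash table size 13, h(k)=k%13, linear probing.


Insert 7: h=7 -> slot 7
Insert 34: h=8 -> slot 8
Insert 33: h=7, 2 probes -> slot 9
Insert 75: h=10 -> slot 10

Table: [None, None, None, None, None, None, None, 7, 34, 33, 75, None, None]


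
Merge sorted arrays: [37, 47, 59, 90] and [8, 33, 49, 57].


Take 8 from B
Take 33 from B
Take 37 from A
Take 47 from A
Take 49 from B
Take 57 from B

Merged: [8, 33, 37, 47, 49, 57, 59, 90]


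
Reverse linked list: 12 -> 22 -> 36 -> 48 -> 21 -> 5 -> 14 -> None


Step 1: curr=12, set curr.next=prev(None) | reversed so far: 12
Step 2: curr=22, set curr.next=prev(12) | reversed so far: 22 -> 12
Step 3: curr=36, set curr.next=prev(22) | reversed so far: 36 -> 22 -> 12
Step 4: curr=48, set curr.next=prev(36) | reversed so far: 48 -> 36 -> 22 -> 12
Step 5: curr=21, set curr.next=prev(48) | reversed so far: 21 -> 48 -> 36 -> 22 -> 12
Step 6: curr=5, set curr.next=prev(21) | reversed so far: 5 -> 21 -> 48 -> 36 -> 22 -> 12
Step 7: curr=14, set curr.next=prev(5) | reversed so far: 14 -> 5 -> 21 -> 48 -> 36 -> 22 -> 12

14 -> 5 -> 21 -> 48 -> 36 -> 22 -> 12 -> None


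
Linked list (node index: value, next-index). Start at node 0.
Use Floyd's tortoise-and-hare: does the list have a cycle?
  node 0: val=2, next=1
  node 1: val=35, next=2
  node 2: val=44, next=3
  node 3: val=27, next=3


Floyd's tortoise (slow, +1) and hare (fast, +2):
  init: slow=0, fast=0
  step 1: slow=1, fast=2
  step 2: slow=2, fast=3
  step 3: slow=3, fast=3
  slow == fast at node 3: cycle detected

Cycle: yes


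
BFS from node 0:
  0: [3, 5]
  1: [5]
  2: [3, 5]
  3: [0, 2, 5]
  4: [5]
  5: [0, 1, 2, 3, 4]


Visit 0, enqueue [3, 5]
Visit 3, enqueue [2]
Visit 5, enqueue [1, 4]
Visit 2, enqueue []
Visit 1, enqueue []
Visit 4, enqueue []

BFS order: [0, 3, 5, 2, 1, 4]


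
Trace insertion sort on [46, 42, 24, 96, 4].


Initial: [46, 42, 24, 96, 4]
Insert 42: [42, 46, 24, 96, 4]
Insert 24: [24, 42, 46, 96, 4]
Insert 96: [24, 42, 46, 96, 4]
Insert 4: [4, 24, 42, 46, 96]

Sorted: [4, 24, 42, 46, 96]


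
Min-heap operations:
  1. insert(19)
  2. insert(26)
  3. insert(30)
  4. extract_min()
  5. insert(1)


insert(19) -> [19]
insert(26) -> [19, 26]
insert(30) -> [19, 26, 30]
extract_min()->19, [26, 30]
insert(1) -> [1, 30, 26]

Final heap: [1, 30, 26]


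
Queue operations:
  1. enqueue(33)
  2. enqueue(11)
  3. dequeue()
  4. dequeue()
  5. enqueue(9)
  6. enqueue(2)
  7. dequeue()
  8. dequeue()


enqueue(33) -> [33]
enqueue(11) -> [33, 11]
dequeue()->33, [11]
dequeue()->11, []
enqueue(9) -> [9]
enqueue(2) -> [9, 2]
dequeue()->9, [2]
dequeue()->2, []

Final queue: []


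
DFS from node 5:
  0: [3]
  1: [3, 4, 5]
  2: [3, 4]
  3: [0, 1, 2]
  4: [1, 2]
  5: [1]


Visit 5, push [1]
Visit 1, push [4, 3]
Visit 3, push [2, 0]
Visit 0, push []
Visit 2, push [4]
Visit 4, push []

DFS order: [5, 1, 3, 0, 2, 4]


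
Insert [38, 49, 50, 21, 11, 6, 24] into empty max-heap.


Insert 38: [38]
Insert 49: [49, 38]
Insert 50: [50, 38, 49]
Insert 21: [50, 38, 49, 21]
Insert 11: [50, 38, 49, 21, 11]
Insert 6: [50, 38, 49, 21, 11, 6]
Insert 24: [50, 38, 49, 21, 11, 6, 24]

Final heap: [50, 38, 49, 21, 11, 6, 24]


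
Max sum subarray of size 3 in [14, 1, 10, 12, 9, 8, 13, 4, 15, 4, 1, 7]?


[0:3]: 25
[1:4]: 23
[2:5]: 31
[3:6]: 29
[4:7]: 30
[5:8]: 25
[6:9]: 32
[7:10]: 23
[8:11]: 20
[9:12]: 12

Max: 32 at [6:9]


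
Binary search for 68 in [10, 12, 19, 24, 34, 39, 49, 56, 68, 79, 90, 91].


Step 1: lo=0, hi=11, mid=5, val=39
Step 2: lo=6, hi=11, mid=8, val=68

Found at index 8


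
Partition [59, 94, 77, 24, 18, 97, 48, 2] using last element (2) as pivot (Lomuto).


Pivot: 2
Place pivot at 0: [2, 94, 77, 24, 18, 97, 48, 59]

Partitioned: [2, 94, 77, 24, 18, 97, 48, 59]
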